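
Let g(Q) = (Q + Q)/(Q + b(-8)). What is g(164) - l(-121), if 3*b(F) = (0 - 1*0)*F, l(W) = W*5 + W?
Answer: 728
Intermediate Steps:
l(W) = 6*W (l(W) = 5*W + W = 6*W)
b(F) = 0 (b(F) = ((0 - 1*0)*F)/3 = ((0 + 0)*F)/3 = (0*F)/3 = (1/3)*0 = 0)
g(Q) = 2 (g(Q) = (Q + Q)/(Q + 0) = (2*Q)/Q = 2)
g(164) - l(-121) = 2 - 6*(-121) = 2 - 1*(-726) = 2 + 726 = 728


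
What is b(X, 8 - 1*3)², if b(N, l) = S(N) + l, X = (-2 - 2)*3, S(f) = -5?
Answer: 0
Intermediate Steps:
X = -12 (X = -4*3 = -12)
b(N, l) = -5 + l
b(X, 8 - 1*3)² = (-5 + (8 - 1*3))² = (-5 + (8 - 3))² = (-5 + 5)² = 0² = 0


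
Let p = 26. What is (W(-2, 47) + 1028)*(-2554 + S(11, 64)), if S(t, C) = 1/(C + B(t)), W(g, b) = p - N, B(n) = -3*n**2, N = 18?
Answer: -791138292/299 ≈ -2.6459e+6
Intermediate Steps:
W(g, b) = 8 (W(g, b) = 26 - 1*18 = 26 - 18 = 8)
S(t, C) = 1/(C - 3*t**2)
(W(-2, 47) + 1028)*(-2554 + S(11, 64)) = (8 + 1028)*(-2554 + 1/(64 - 3*11**2)) = 1036*(-2554 + 1/(64 - 3*121)) = 1036*(-2554 + 1/(64 - 363)) = 1036*(-2554 + 1/(-299)) = 1036*(-2554 - 1/299) = 1036*(-763647/299) = -791138292/299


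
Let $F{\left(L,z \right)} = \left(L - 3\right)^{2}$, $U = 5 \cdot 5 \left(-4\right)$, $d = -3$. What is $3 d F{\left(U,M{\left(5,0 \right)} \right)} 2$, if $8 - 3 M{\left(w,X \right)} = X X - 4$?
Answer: $-190962$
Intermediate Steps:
$M{\left(w,X \right)} = 4 - \frac{X^{2}}{3}$ ($M{\left(w,X \right)} = \frac{8}{3} - \frac{X X - 4}{3} = \frac{8}{3} - \frac{X^{2} - 4}{3} = \frac{8}{3} - \frac{-4 + X^{2}}{3} = \frac{8}{3} - \left(- \frac{4}{3} + \frac{X^{2}}{3}\right) = 4 - \frac{X^{2}}{3}$)
$U = -100$ ($U = 25 \left(-4\right) = -100$)
$F{\left(L,z \right)} = \left(-3 + L\right)^{2}$
$3 d F{\left(U,M{\left(5,0 \right)} \right)} 2 = 3 \left(-3\right) \left(-3 - 100\right)^{2} \cdot 2 = - 9 \left(-103\right)^{2} \cdot 2 = \left(-9\right) 10609 \cdot 2 = \left(-95481\right) 2 = -190962$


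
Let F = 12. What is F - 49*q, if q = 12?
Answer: -576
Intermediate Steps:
F - 49*q = 12 - 49*12 = 12 - 588 = -576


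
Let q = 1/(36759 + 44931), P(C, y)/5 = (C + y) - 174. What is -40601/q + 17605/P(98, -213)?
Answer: -958525057931/289 ≈ -3.3167e+9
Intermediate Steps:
P(C, y) = -870 + 5*C + 5*y (P(C, y) = 5*((C + y) - 174) = 5*(-174 + C + y) = -870 + 5*C + 5*y)
q = 1/81690 ≈ 1.2241e-5
-40601/q + 17605/P(98, -213) = -40601/1/81690 + 17605/(-870 + 5*98 + 5*(-213)) = -40601*81690 + 17605/(-870 + 490 - 1065) = -3316695690 + 17605/(-1445) = -3316695690 + 17605*(-1/1445) = -3316695690 - 3521/289 = -958525057931/289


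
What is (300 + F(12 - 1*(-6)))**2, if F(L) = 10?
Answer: 96100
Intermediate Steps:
(300 + F(12 - 1*(-6)))**2 = (300 + 10)**2 = 310**2 = 96100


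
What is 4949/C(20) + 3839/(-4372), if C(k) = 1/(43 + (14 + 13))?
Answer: 1514588121/4372 ≈ 3.4643e+5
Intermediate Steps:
C(k) = 1/70 (C(k) = 1/(43 + 27) = 1/70)
4949/C(20) + 3839/(-4372) = 4949/(1/70) + 3839/(-4372) = 4949*70 + 3839*(-1/4372) = 346430 - 3839/4372 = 1514588121/4372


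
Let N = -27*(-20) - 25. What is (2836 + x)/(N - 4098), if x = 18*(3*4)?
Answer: -3052/3583 ≈ -0.85180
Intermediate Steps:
N = 515 (N = 540 - 25 = 515)
x = 216 (x = 18*12 = 216)
(2836 + x)/(N - 4098) = (2836 + 216)/(515 - 4098) = 3052/(-3583) = 3052*(-1/3583) = -3052/3583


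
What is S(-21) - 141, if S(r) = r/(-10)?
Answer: -1389/10 ≈ -138.90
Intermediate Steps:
S(r) = -r/10 (S(r) = r*(-⅒) = -r/10)
S(-21) - 141 = -⅒*(-21) - 141 = 21/10 - 141 = -1389/10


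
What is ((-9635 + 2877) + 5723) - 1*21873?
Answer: -22908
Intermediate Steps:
((-9635 + 2877) + 5723) - 1*21873 = (-6758 + 5723) - 21873 = -1035 - 21873 = -22908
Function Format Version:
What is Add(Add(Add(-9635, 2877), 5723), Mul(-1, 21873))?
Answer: -22908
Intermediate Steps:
Add(Add(Add(-9635, 2877), 5723), Mul(-1, 21873)) = Add(Add(-6758, 5723), -21873) = Add(-1035, -21873) = -22908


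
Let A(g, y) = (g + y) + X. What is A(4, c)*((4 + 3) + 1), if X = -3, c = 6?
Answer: 56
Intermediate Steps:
A(g, y) = -3 + g + y (A(g, y) = (g + y) - 3 = -3 + g + y)
A(4, c)*((4 + 3) + 1) = (-3 + 4 + 6)*((4 + 3) + 1) = 7*(7 + 1) = 7*8 = 56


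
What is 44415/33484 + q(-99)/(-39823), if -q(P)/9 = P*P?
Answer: 4722328701/1333433332 ≈ 3.5415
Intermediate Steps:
q(P) = -9*P**2 (q(P) = -9*P*P = -9*P**2)
44415/33484 + q(-99)/(-39823) = 44415/33484 - 9*(-99)**2/(-39823) = 44415*(1/33484) - 9*9801*(-1/39823) = 44415/33484 - 88209*(-1/39823) = 44415/33484 + 88209/39823 = 4722328701/1333433332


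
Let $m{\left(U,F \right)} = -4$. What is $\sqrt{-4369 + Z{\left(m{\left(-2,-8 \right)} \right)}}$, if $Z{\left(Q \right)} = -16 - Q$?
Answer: $i \sqrt{4381} \approx 66.189 i$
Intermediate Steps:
$\sqrt{-4369 + Z{\left(m{\left(-2,-8 \right)} \right)}} = \sqrt{-4369 - 12} = \sqrt{-4381} = i \sqrt{4381}$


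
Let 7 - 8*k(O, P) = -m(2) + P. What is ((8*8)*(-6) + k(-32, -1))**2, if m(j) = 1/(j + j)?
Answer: 150185025/1024 ≈ 1.4667e+5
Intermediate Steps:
m(j) = 1/(2*j)
k(O, P) = 29/32 - P/8 (k(O, P) = 7/8 - (-1/(2*2) + P)/8 = 7/8 - (-1*1/4 + P)/8 = 7/8 - (-1/4 + P)/8 = 7/8 + (1/32 - P/8) = 29/32 - P/8)
((8*8)*(-6) + k(-32, -1))**2 = ((8*8)*(-6) + (29/32 - 1/8*(-1)))**2 = (64*(-6) + (29/32 + 1/8))**2 = (-384 + 33/32)**2 = (-12255/32)**2 = 150185025/1024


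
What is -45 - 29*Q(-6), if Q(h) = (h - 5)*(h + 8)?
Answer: 593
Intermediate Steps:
Q(h) = (-5 + h)*(8 + h)
-45 - 29*Q(-6) = -45 - 29*(-40 + (-6)² + 3*(-6)) = -45 - 29*(-40 + 36 - 18) = -45 - 29*(-22) = -45 + 638 = 593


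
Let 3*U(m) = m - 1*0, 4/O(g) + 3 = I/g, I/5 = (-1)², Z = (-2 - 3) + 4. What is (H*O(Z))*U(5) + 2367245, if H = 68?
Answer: 7101565/3 ≈ 2.3672e+6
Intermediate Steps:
Z = -1 (Z = -5 + 4 = -1)
I = 5 (I = 5*(-1)² = 5*1 = 5)
O(g) = 4/(-3 + 5/g)
U(m) = m/3 (U(m) = (m - 1*0)/3 = (m + 0)/3 = m/3)
(H*O(Z))*U(5) + 2367245 = (68*(-4*(-1)/(-5 + 3*(-1))))*((⅓)*5) + 2367245 = (68*(-4*(-1)/(-5 - 3)))*(5/3) + 2367245 = (68*(-4*(-1)/(-8)))*(5/3) + 2367245 = (68*(-4*(-1)*(-⅛)))*(5/3) + 2367245 = (68*(-½))*(5/3) + 2367245 = -34*5/3 + 2367245 = -170/3 + 2367245 = 7101565/3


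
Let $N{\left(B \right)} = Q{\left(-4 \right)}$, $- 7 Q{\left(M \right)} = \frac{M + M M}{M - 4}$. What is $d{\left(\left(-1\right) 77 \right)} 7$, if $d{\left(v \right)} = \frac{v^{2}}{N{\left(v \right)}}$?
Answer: $\frac{581042}{3} \approx 1.9368 \cdot 10^{5}$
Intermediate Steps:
$Q{\left(M \right)} = - \frac{M + M^{2}}{7 \left(-4 + M\right)}$ ($Q{\left(M \right)} = - \frac{\left(M + M M\right) \frac{1}{M - 4}}{7} = - \frac{\left(M + M^{2}\right) \frac{1}{-4 + M}}{7} = - \frac{\frac{1}{-4 + M} \left(M + M^{2}\right)}{7} = - \frac{M + M^{2}}{7 \left(-4 + M\right)}$)
$N{\left(B \right)} = \frac{3}{14}$ ($N{\left(B \right)} = \left(-1\right) \left(-4\right) \frac{1}{-28 + 7 \left(-4\right)} \left(1 - 4\right) = \left(-1\right) \left(-4\right) \frac{1}{-28 - 28} \left(-3\right) = \left(-1\right) \left(-4\right) \frac{1}{-56} \left(-3\right) = \left(-1\right) \left(-4\right) \left(- \frac{1}{56}\right) \left(-3\right) = \frac{3}{14}$)
$d{\left(v \right)} = \frac{14 v^{2}}{3}$ ($d{\left(v \right)} = \frac{v^{2}}{\frac{3}{14}} = v^{2} \cdot \frac{14}{3} = \frac{14 v^{2}}{3}$)
$d{\left(\left(-1\right) 77 \right)} 7 = \frac{14 \left(\left(-1\right) 77\right)^{2}}{3} \cdot 7 = \frac{14 \left(-77\right)^{2}}{3} \cdot 7 = \frac{14}{3} \cdot 5929 \cdot 7 = \frac{83006}{3} \cdot 7 = \frac{581042}{3}$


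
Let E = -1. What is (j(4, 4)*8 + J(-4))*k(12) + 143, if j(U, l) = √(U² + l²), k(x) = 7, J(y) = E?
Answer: 136 + 224*√2 ≈ 452.78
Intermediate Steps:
J(y) = -1
(j(4, 4)*8 + J(-4))*k(12) + 143 = (√(4² + 4²)*8 - 1)*7 + 143 = (√(16 + 16)*8 - 1)*7 + 143 = (√32*8 - 1)*7 + 143 = ((4*√2)*8 - 1)*7 + 143 = (32*√2 - 1)*7 + 143 = (-1 + 32*√2)*7 + 143 = (-7 + 224*√2) + 143 = 136 + 224*√2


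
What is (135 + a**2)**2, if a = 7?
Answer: 33856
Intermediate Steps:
(135 + a**2)**2 = (135 + 7**2)**2 = (135 + 49)**2 = 184**2 = 33856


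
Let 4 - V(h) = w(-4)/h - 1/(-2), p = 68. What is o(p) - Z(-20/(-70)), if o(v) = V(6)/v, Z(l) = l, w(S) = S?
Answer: -641/2856 ≈ -0.22444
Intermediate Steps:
V(h) = 7/2 + 4/h (V(h) = 4 - (-4/h - 1/(-2)) = 4 - (-4/h - 1*(-1/2)) = 4 - (-4/h + 1/2) = 4 - (1/2 - 4/h) = 4 + (-1/2 + 4/h) = 7/2 + 4/h)
o(v) = 25/(6*v) (o(v) = (7/2 + 4/6)/v = (7/2 + 4*(1/6))/v = (7/2 + 2/3)/v = 25/(6*v))
o(p) - Z(-20/(-70)) = (25/6)/68 - (-20)/(-70) = (25/6)*(1/68) - (-20)*(-1)/70 = 25/408 - 1*2/7 = 25/408 - 2/7 = -641/2856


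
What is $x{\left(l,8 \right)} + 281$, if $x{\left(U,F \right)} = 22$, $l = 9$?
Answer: $303$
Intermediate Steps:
$x{\left(l,8 \right)} + 281 = 22 + 281 = 303$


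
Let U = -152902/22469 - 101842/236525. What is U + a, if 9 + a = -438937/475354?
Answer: -43348050305633267/2526259432874650 ≈ -17.159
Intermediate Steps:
a = -4717123/475354 (a = -9 - 438937/475354 = -4717123/475354 ≈ -9.9234)
U = -38453433448/5314480225 (U = -152902*1/22469 - 101842*1/236525 = -152902/22469 - 101842/236525 = -38453433448/5314480225 ≈ -7.2356)
U + a = -38453433448/5314480225 - 4717123/475354 = -43348050305633267/2526259432874650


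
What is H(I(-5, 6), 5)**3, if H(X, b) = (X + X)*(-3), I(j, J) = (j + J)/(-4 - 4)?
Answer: 27/64 ≈ 0.42188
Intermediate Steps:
I(j, J) = -J/8 - j/8 (I(j, J) = (J + j)/(-8) = (J + j)*(-1/8) = -J/8 - j/8)
H(X, b) = -6*X (H(X, b) = (2*X)*(-3) = -6*X)
H(I(-5, 6), 5)**3 = (-6*(-1/8*6 - 1/8*(-5)))**3 = (-6*(-3/4 + 5/8))**3 = (-6*(-1/8))**3 = (3/4)**3 = 27/64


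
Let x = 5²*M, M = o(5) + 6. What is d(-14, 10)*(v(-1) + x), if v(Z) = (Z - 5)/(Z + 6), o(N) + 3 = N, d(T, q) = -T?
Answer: 13916/5 ≈ 2783.2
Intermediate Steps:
o(N) = -3 + N
v(Z) = (-5 + Z)/(6 + Z)
M = 8 (M = (-3 + 5) + 6 = 2 + 6 = 8)
x = 200 (x = 5²*8 = 25*8 = 200)
d(-14, 10)*(v(-1) + x) = (-1*(-14))*((-5 - 1)/(6 - 1) + 200) = 14*(-6/5 + 200) = 14*(994/5) = 13916/5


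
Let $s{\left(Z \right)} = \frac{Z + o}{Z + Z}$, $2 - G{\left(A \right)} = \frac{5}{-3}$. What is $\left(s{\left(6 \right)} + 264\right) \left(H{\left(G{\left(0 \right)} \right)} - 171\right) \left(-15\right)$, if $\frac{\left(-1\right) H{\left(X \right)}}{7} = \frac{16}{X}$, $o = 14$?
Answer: $\frac{8834745}{11} \approx 8.0316 \cdot 10^{5}$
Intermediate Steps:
$G{\left(A \right)} = \frac{11}{3}$ ($G{\left(A \right)} = 2 - \frac{5}{-3} = 2 - 5 \left(- \frac{1}{3}\right) = 2 - - \frac{5}{3} = 2 + \frac{5}{3} = \frac{11}{3}$)
$s{\left(Z \right)} = \frac{14 + Z}{2 Z}$ ($s{\left(Z \right)} = \frac{Z + 14}{Z + Z} = \frac{14 + Z}{2 Z}$)
$H{\left(X \right)} = - \frac{112}{X}$ ($H{\left(X \right)} = - 7 \frac{16}{X} = - \frac{112}{X}$)
$\left(s{\left(6 \right)} + 264\right) \left(H{\left(G{\left(0 \right)} \right)} - 171\right) \left(-15\right) = \left(\frac{14 + 6}{2 \cdot 6} + 264\right) \left(- \frac{112}{\frac{11}{3}} - 171\right) \left(-15\right) = \left(\frac{1}{2} \cdot \frac{1}{6} \cdot 20 + 264\right) \left(\left(-112\right) \frac{3}{11} - 171\right) \left(-15\right) = \left(\frac{5}{3} + 264\right) \left(- \frac{336}{11} - 171\right) \left(-15\right) = \frac{797}{3} \left(- \frac{2217}{11}\right) \left(-15\right) = \left(- \frac{588983}{11}\right) \left(-15\right) = \frac{8834745}{11}$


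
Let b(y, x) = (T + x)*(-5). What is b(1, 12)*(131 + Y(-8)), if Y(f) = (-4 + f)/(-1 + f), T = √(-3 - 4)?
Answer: -7940 - 1985*I*√7/3 ≈ -7940.0 - 1750.6*I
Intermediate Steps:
T = I*√7 (T = √(-7) = I*√7 ≈ 2.6458*I)
Y(f) = (-4 + f)/(-1 + f)
b(y, x) = -5*x - 5*I*√7 (b(y, x) = (I*√7 + x)*(-5) = (x + I*√7)*(-5) = -5*x - 5*I*√7)
b(1, 12)*(131 + Y(-8)) = (-5*12 - 5*I*√7)*(131 + (-4 - 8)/(-1 - 8)) = (-60 - 5*I*√7)*(131 - 12/(-9)) = (-60 - 5*I*√7)*(131 - ⅑*(-12)) = (-60 - 5*I*√7)*(131 + 4/3) = (-60 - 5*I*√7)*(397/3) = -7940 - 1985*I*√7/3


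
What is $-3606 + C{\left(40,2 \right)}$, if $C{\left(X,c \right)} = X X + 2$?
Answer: $-2004$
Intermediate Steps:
$C{\left(X,c \right)} = 2 + X^{2}$ ($C{\left(X,c \right)} = X^{2} + 2 = 2 + X^{2}$)
$-3606 + C{\left(40,2 \right)} = -3606 + \left(2 + 40^{2}\right) = -3606 + \left(2 + 1600\right) = -3606 + 1602 = -2004$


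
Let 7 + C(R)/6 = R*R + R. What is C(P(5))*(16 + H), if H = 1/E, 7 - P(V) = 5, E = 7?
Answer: -678/7 ≈ -96.857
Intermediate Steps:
P(V) = 2 (P(V) = 7 - 1*5 = 7 - 5 = 2)
C(R) = -42 + 6*R + 6*R² (C(R) = -42 + 6*(R*R + R) = -42 + 6*(R² + R) = -42 + 6*(R + R²) = -42 + (6*R + 6*R²) = -42 + 6*R + 6*R²)
H = ⅐ (H = 1/7 = ⅐ ≈ 0.14286)
C(P(5))*(16 + H) = (-42 + 6*2 + 6*2²)*(16 + ⅐) = (-42 + 12 + 6*4)*(113/7) = (-42 + 12 + 24)*(113/7) = -6*113/7 = -678/7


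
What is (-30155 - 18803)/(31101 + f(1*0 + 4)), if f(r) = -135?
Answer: -1883/1191 ≈ -1.5810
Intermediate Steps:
(-30155 - 18803)/(31101 + f(1*0 + 4)) = (-30155 - 18803)/(31101 - 135) = -48958/30966 = -48958*1/30966 = -1883/1191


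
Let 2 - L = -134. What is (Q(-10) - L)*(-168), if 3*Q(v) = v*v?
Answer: 17248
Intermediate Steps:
L = 136 (L = 2 - 1*(-134) = 2 + 134 = 136)
Q(v) = v²/3 (Q(v) = (v*v)/3 = v²/3)
(Q(-10) - L)*(-168) = ((⅓)*(-10)² - 1*136)*(-168) = ((⅓)*100 - 136)*(-168) = (100/3 - 136)*(-168) = -308/3*(-168) = 17248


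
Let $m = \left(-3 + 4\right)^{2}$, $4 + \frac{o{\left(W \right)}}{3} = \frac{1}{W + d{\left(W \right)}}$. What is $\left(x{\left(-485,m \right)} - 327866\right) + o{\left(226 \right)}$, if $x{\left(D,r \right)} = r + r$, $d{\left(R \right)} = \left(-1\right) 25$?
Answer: $- \frac{21967691}{67} \approx -3.2788 \cdot 10^{5}$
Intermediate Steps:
$d{\left(R \right)} = -25$
$o{\left(W \right)} = -12 + \frac{3}{-25 + W}$ ($o{\left(W \right)} = -12 + \frac{3}{W - 25} = -12 + \frac{3}{-25 + W}$)
$m = 1$ ($m = 1^{2} = 1$)
$x{\left(D,r \right)} = 2 r$
$\left(x{\left(-485,m \right)} - 327866\right) + o{\left(226 \right)} = \left(2 \cdot 1 - 327866\right) + \frac{3 \left(101 - 904\right)}{-25 + 226} = \left(2 - 327866\right) + \frac{3 \left(101 - 904\right)}{201} = -327864 + 3 \cdot \frac{1}{201} \left(-803\right) = -327864 - \frac{803}{67} = - \frac{21967691}{67}$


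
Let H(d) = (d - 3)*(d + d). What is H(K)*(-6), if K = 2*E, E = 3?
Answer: -216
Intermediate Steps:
K = 6 (K = 2*3 = 6)
H(d) = 2*d*(-3 + d) (H(d) = (-3 + d)*(2*d) = 2*d*(-3 + d))
H(K)*(-6) = (2*6*(-3 + 6))*(-6) = (2*6*3)*(-6) = 36*(-6) = -216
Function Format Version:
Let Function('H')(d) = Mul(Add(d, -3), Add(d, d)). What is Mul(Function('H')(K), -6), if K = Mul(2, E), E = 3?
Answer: -216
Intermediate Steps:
K = 6 (K = Mul(2, 3) = 6)
Function('H')(d) = Mul(2, d, Add(-3, d)) (Function('H')(d) = Mul(Add(-3, d), Mul(2, d)) = Mul(2, d, Add(-3, d)))
Mul(Function('H')(K), -6) = Mul(Mul(2, 6, Add(-3, 6)), -6) = Mul(Mul(2, 6, 3), -6) = Mul(36, -6) = -216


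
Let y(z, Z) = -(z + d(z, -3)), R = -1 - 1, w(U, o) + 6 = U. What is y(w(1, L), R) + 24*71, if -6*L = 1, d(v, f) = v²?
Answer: 1684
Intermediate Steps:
L = -⅙ (L = -⅙*1 = -⅙ ≈ -0.16667)
w(U, o) = -6 + U
R = -2
y(z, Z) = -z - z² (y(z, Z) = -(z + z²) = -z - z²)
y(w(1, L), R) + 24*71 = (-6 + 1)*(-1 - (-6 + 1)) + 24*71 = -5*(-1 - 1*(-5)) + 1704 = -5*(-1 + 5) + 1704 = -5*4 + 1704 = -20 + 1704 = 1684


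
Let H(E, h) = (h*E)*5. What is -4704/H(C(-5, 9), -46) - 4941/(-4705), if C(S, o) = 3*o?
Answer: 1760531/973935 ≈ 1.8076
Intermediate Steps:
H(E, h) = 5*E*h (H(E, h) = (E*h)*5 = 5*E*h)
-4704/H(C(-5, 9), -46) - 4941/(-4705) = -4704/(5*(3*9)*(-46)) - 4941/(-4705) = -4704/(5*27*(-46)) - 4941*(-1/4705) = -4704/(-6210) + 4941/4705 = -4704*(-1/6210) + 4941/4705 = 784/1035 + 4941/4705 = 1760531/973935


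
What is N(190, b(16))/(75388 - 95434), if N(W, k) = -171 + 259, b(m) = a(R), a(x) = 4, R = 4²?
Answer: -44/10023 ≈ -0.0043899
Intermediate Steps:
R = 16
b(m) = 4
N(W, k) = 88
N(190, b(16))/(75388 - 95434) = 88/(75388 - 95434) = 88/(-20046) = 88*(-1/20046) = -44/10023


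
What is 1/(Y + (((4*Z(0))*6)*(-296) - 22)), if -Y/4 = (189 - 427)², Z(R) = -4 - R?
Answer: -1/198182 ≈ -5.0459e-6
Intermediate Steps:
Y = -226576 (Y = -4*(189 - 427)² = -4*(-238)² = -4*56644 = -226576)
1/(Y + (((4*Z(0))*6)*(-296) - 22)) = 1/(-226576 + (((4*(-4 - 1*0))*6)*(-296) - 22)) = 1/(-226576 + (((4*(-4 + 0))*6)*(-296) - 22)) = 1/(-226576 + (((4*(-4))*6)*(-296) - 22)) = 1/(-226576 + (-16*6*(-296) - 22)) = 1/(-226576 + (-96*(-296) - 22)) = 1/(-226576 + (28416 - 22)) = 1/(-226576 + 28394) = 1/(-198182) = -1/198182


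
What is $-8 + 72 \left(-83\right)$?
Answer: $-5984$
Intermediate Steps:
$-8 + 72 \left(-83\right) = -8 - 5976 = -5984$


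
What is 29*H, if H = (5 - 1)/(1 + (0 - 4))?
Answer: -116/3 ≈ -38.667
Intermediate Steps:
H = -4/3 (H = 4/(1 - 4) = 4/(-3) = 4*(-1/3) = -4/3 ≈ -1.3333)
29*H = 29*(-4/3) = -116/3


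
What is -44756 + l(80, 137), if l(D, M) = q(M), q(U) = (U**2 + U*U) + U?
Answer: -7081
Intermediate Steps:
q(U) = U + 2*U**2 (q(U) = (U**2 + U**2) + U = 2*U**2 + U = U + 2*U**2)
l(D, M) = M*(1 + 2*M)
-44756 + l(80, 137) = -44756 + 137*(1 + 2*137) = -44756 + 137*(1 + 274) = -44756 + 137*275 = -44756 + 37675 = -7081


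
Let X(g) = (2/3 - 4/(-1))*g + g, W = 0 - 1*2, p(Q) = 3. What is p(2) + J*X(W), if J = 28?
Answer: -943/3 ≈ -314.33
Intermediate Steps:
W = -2 (W = 0 - 2 = -2)
X(g) = 17*g/3 (X(g) = (2*(1/3) - 4*(-1))*g + g = (2/3 + 4)*g + g = 14*g/3 + g = 17*g/3)
p(2) + J*X(W) = 3 + 28*((17/3)*(-2)) = 3 + 28*(-34/3) = 3 - 952/3 = -943/3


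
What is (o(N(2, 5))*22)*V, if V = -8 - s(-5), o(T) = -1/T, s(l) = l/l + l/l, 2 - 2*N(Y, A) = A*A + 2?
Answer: -88/5 ≈ -17.600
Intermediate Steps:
N(Y, A) = -A²/2 (N(Y, A) = 1 - (A*A + 2)/2 = 1 - (A² + 2)/2 = 1 - (2 + A²)/2 = 1 + (-1 - A²/2) = -A²/2)
s(l) = 2 (s(l) = 1 + 1 = 2)
V = -10 (V = -8 - 1*2 = -8 - 2 = -10)
(o(N(2, 5))*22)*V = (-1/((-½*5²))*22)*(-10) = (-1/((-½*25))*22)*(-10) = (-1/(-25/2)*22)*(-10) = (-1*(-2/25)*22)*(-10) = ((2/25)*22)*(-10) = (44/25)*(-10) = -88/5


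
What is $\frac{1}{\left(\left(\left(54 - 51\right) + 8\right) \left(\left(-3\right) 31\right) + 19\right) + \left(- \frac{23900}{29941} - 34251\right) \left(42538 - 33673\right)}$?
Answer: $- \frac{29941}{9091380912479} \approx -3.2933 \cdot 10^{-9}$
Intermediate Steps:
$\frac{1}{\left(\left(\left(54 - 51\right) + 8\right) \left(\left(-3\right) 31\right) + 19\right) + \left(- \frac{23900}{29941} - 34251\right) \left(42538 - 33673\right)} = \frac{1}{\left(\left(3 + 8\right) \left(-93\right) + 19\right) + \left(\left(-23900\right) \frac{1}{29941} - 34251\right) 8865} = \frac{1}{\left(11 \left(-93\right) + 19\right) + \left(- \frac{23900}{29941} - 34251\right) 8865} = \frac{1}{\left(-1023 + 19\right) - \frac{9091350851715}{29941}} = \frac{1}{-1004 - \frac{9091350851715}{29941}} = \frac{1}{- \frac{9091380912479}{29941}} = - \frac{29941}{9091380912479}$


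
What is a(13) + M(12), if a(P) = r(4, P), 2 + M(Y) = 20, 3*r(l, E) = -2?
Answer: 52/3 ≈ 17.333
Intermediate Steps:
r(l, E) = -⅔ (r(l, E) = (⅓)*(-2) = -⅔)
M(Y) = 18 (M(Y) = -2 + 20 = 18)
a(P) = -⅔
a(13) + M(12) = -⅔ + 18 = 52/3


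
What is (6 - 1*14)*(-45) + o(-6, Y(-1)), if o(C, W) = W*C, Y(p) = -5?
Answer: 390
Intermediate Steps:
o(C, W) = C*W
(6 - 1*14)*(-45) + o(-6, Y(-1)) = (6 - 1*14)*(-45) - 6*(-5) = (6 - 14)*(-45) + 30 = -8*(-45) + 30 = 360 + 30 = 390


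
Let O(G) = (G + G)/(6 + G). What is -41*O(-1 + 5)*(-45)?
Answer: 1476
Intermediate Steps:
O(G) = 2*G/(6 + G) (O(G) = (2*G)/(6 + G) = 2*G/(6 + G))
-41*O(-1 + 5)*(-45) = -82*(-1 + 5)/(6 + (-1 + 5))*(-45) = -82*4/(6 + 4)*(-45) = -82*4/10*(-45) = -41*4/5*(-45) = -164/5*(-45) = 1476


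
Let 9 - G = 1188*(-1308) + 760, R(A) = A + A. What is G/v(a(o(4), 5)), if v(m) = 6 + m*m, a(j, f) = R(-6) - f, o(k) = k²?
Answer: 1553153/295 ≈ 5264.9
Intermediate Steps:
R(A) = 2*A
a(j, f) = -12 - f (a(j, f) = 2*(-6) - f = -12 - f)
v(m) = 6 + m²
G = 1553153 (G = 9 - (1188*(-1308) + 760) = 9 - (-1553904 + 760) = 9 - 1*(-1553144) = 9 + 1553144 = 1553153)
G/v(a(o(4), 5)) = 1553153/(6 + (-12 - 1*5)²) = 1553153/(6 + (-12 - 5)²) = 1553153/(6 + (-17)²) = 1553153/(6 + 289) = 1553153/295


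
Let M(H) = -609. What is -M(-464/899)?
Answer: 609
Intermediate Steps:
-M(-464/899) = -1*(-609) = 609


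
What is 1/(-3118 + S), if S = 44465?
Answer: 1/41347 ≈ 2.4186e-5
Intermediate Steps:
1/(-3118 + S) = 1/(-3118 + 44465) = 1/41347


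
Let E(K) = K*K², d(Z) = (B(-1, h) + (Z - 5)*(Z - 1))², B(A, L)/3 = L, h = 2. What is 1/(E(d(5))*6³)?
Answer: 1/10077696 ≈ 9.9229e-8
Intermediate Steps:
B(A, L) = 3*L
d(Z) = (6 + (-1 + Z)*(-5 + Z))² (d(Z) = (3*2 + (Z - 5)*(Z - 1))² = (6 + (-5 + Z)*(-1 + Z))² = (6 + (-1 + Z)*(-5 + Z))²)
E(K) = K³
1/(E(d(5))*6³) = 1/(((11 + 5² - 6*5)²)³*6³) = 1/(((11 + 25 - 30)²)³*216) = 1/((6²)³*216) = 1/(36³*216) = 1/(46656*216) = 1/10077696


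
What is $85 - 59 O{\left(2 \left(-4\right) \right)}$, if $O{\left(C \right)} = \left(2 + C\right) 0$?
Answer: $85$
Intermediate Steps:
$O{\left(C \right)} = 0$
$85 - 59 O{\left(2 \left(-4\right) \right)} = 85 - 0 = 85 + 0 = 85$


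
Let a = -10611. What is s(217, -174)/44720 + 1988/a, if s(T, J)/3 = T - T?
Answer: -1988/10611 ≈ -0.18735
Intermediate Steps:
s(T, J) = 0 (s(T, J) = 3*(T - T) = 3*0 = 0)
s(217, -174)/44720 + 1988/a = 0/44720 + 1988/(-10611) = 0*(1/44720) + 1988*(-1/10611) = 0 - 1988/10611 = -1988/10611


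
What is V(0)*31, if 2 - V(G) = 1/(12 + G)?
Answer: 713/12 ≈ 59.417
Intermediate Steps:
V(G) = 2 - 1/(12 + G)
V(0)*31 = ((23 + 2*0)/(12 + 0))*31 = ((23 + 0)/12)*31 = ((1/12)*23)*31 = (23/12)*31 = 713/12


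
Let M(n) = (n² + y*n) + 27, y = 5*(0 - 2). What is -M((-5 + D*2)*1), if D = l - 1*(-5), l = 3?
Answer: -38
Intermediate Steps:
D = 8 (D = 3 - 1*(-5) = 3 + 5 = 8)
y = -10 (y = 5*(-2) = -10)
M(n) = 27 + n² - 10*n (M(n) = (n² - 10*n) + 27 = 27 + n² - 10*n)
-M((-5 + D*2)*1) = -(27 + ((-5 + 8*2)*1)² - 10*(-5 + 8*2)) = -(27 + ((-5 + 16)*1)² - 10*(-5 + 16)) = -(27 + (11*1)² - 110) = -(27 + 11² - 10*11) = -(27 + 121 - 110) = -1*38 = -38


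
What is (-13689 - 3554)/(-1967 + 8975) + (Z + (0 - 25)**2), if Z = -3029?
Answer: -16864475/7008 ≈ -2406.5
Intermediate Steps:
(-13689 - 3554)/(-1967 + 8975) + (Z + (0 - 25)**2) = (-13689 - 3554)/(-1967 + 8975) + (-3029 + (0 - 25)**2) = -17243/7008 + (-3029 + (-25)**2) = -17243*1/7008 + (-3029 + 625) = -17243/7008 - 2404 = -16864475/7008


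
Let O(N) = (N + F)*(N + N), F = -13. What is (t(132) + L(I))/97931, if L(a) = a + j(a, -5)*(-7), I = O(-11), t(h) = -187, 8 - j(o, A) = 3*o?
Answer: 11373/97931 ≈ 0.11613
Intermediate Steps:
j(o, A) = 8 - 3*o
O(N) = 2*N*(-13 + N) (O(N) = (N - 13)*(N + N) = (-13 + N)*(2*N) = 2*N*(-13 + N))
I = 528 (I = 2*(-11)*(-13 - 11) = 2*(-11)*(-24) = 528)
L(a) = -56 + 22*a (L(a) = a + (8 - 3*a)*(-7) = a + (-56 + 21*a) = -56 + 22*a)
(t(132) + L(I))/97931 = (-187 + (-56 + 22*528))/97931 = (-187 + (-56 + 11616))*(1/97931) = (-187 + 11560)*(1/97931) = 11373*(1/97931) = 11373/97931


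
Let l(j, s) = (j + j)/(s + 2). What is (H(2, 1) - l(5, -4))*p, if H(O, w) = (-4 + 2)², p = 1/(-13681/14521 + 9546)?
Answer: 130689/138603785 ≈ 0.00094290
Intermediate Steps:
l(j, s) = 2*j/(2 + s) (l(j, s) = (2*j)/(2 + s) = 2*j/(2 + s))
p = 14521/138603785 (p = 1/(-13681*1/14521 + 9546) = 1/(-13681/14521 + 9546) = 1/(138603785/14521) = 14521/138603785 ≈ 0.00010477)
H(O, w) = 4 (H(O, w) = (-2)² = 4)
(H(2, 1) - l(5, -4))*p = (4 - 2*5/(2 - 4))*(14521/138603785) = (4 - 2*5/(-2))*(14521/138603785) = (4 - 2*5*(-1)/2)*(14521/138603785) = (4 - 1*(-5))*(14521/138603785) = (4 + 5)*(14521/138603785) = 9*(14521/138603785) = 130689/138603785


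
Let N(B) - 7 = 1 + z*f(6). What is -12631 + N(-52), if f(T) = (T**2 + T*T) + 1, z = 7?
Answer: -12112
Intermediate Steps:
f(T) = 1 + 2*T**2 (f(T) = (T**2 + T**2) + 1 = 2*T**2 + 1 = 1 + 2*T**2)
N(B) = 519 (N(B) = 7 + (1 + 7*(1 + 2*6**2)) = 7 + (1 + 7*(1 + 2*36)) = 7 + (1 + 7*(1 + 72)) = 7 + (1 + 7*73) = 7 + (1 + 511) = 7 + 512 = 519)
-12631 + N(-52) = -12631 + 519 = -12112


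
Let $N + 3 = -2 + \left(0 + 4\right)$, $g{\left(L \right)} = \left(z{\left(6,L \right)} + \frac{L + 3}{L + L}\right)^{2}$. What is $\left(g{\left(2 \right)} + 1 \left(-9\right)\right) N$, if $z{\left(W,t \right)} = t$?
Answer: $- \frac{25}{16} \approx -1.5625$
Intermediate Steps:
$g{\left(L \right)} = \left(L + \frac{3 + L}{2 L}\right)^{2}$ ($g{\left(L \right)} = \left(L + \frac{L + 3}{L + L}\right)^{2} = \left(L + \frac{3 + L}{2 L}\right)^{2}$)
$N = -1$ ($N = -3 + \left(-2 + \left(0 + 4\right)\right) = -3 + \left(-2 + 4\right) = -3 + 2 = -1$)
$\left(g{\left(2 \right)} + 1 \left(-9\right)\right) N = \left(\frac{\left(3 + 2 + 2 \cdot 2^{2}\right)^{2}}{4 \cdot 4} + 1 \left(-9\right)\right) \left(-1\right) = \left(\frac{1}{4} \cdot \frac{1}{4} \left(3 + 2 + 2 \cdot 4\right)^{2} - 9\right) \left(-1\right) = \left(\frac{1}{4} \cdot \frac{1}{4} \left(3 + 2 + 8\right)^{2} - 9\right) \left(-1\right) = \left(\frac{1}{4} \cdot \frac{1}{4} \cdot 13^{2} - 9\right) \left(-1\right) = \left(\frac{1}{4} \cdot \frac{1}{4} \cdot 169 - 9\right) \left(-1\right) = \left(\frac{169}{16} - 9\right) \left(-1\right) = \frac{25}{16} \left(-1\right) = - \frac{25}{16}$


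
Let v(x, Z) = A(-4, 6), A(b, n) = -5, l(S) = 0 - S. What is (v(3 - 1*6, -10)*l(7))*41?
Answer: 1435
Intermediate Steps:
l(S) = -S
v(x, Z) = -5
(v(3 - 1*6, -10)*l(7))*41 = -(-5)*7*41 = -5*(-7)*41 = 35*41 = 1435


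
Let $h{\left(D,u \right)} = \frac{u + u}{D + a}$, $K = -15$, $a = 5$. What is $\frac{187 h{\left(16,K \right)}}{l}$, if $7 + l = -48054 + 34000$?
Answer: $\frac{1870}{98427} \approx 0.018999$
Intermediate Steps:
$h{\left(D,u \right)} = \frac{2 u}{5 + D}$ ($h{\left(D,u \right)} = \frac{u + u}{D + 5} = \frac{2 u}{5 + D}$)
$l = -14061$ ($l = -7 + \left(-48054 + 34000\right) = -7 - 14054 = -14061$)
$\frac{187 h{\left(16,K \right)}}{l} = \frac{187 \cdot 2 \left(-15\right) \frac{1}{5 + 16}}{-14061} = 187 \cdot 2 \left(-15\right) \frac{1}{21} \left(- \frac{1}{14061}\right) = 187 \left(- \frac{10}{7}\right) \left(- \frac{1}{14061}\right) = \left(- \frac{1870}{7}\right) \left(- \frac{1}{14061}\right) = \frac{1870}{98427}$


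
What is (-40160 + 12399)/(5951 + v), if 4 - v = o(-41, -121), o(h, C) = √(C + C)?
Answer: -165316755/35462267 - 305371*I*√2/35462267 ≈ -4.6618 - 0.012178*I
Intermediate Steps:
o(h, C) = √2*√C (o(h, C) = √(2*C) = √2*√C)
v = 4 - 11*I*√2 (v = 4 - √2*√(-121) = 4 - √2*11*I = 4 - 11*I*√2 ≈ 4.0 - 15.556*I)
(-40160 + 12399)/(5951 + v) = (-40160 + 12399)/(5951 + (4 - 11*I*√2)) = -27761/(5955 - 11*I*√2)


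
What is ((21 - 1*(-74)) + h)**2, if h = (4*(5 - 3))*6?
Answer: 20449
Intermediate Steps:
h = 48 (h = (4*2)*6 = 8*6 = 48)
((21 - 1*(-74)) + h)**2 = ((21 - 1*(-74)) + 48)**2 = ((21 + 74) + 48)**2 = (95 + 48)**2 = 143**2 = 20449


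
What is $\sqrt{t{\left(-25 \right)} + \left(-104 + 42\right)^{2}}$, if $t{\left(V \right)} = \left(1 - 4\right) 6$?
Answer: $\sqrt{3826} \approx 61.855$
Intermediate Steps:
$t{\left(V \right)} = -18$ ($t{\left(V \right)} = \left(-3\right) 6 = -18$)
$\sqrt{t{\left(-25 \right)} + \left(-104 + 42\right)^{2}} = \sqrt{-18 + \left(-104 + 42\right)^{2}} = \sqrt{-18 + \left(-62\right)^{2}} = \sqrt{-18 + 3844} = \sqrt{3826}$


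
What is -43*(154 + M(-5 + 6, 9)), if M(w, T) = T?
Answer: -7009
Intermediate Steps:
-43*(154 + M(-5 + 6, 9)) = -43*(154 + 9) = -43*163 = -7009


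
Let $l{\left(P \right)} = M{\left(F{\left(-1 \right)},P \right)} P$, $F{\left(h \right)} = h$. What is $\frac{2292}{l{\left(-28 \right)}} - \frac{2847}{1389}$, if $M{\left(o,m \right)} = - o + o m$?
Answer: $- \frac{457946}{93989} \approx -4.8723$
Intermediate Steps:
$M{\left(o,m \right)} = - o + m o$
$l{\left(P \right)} = P \left(1 - P\right)$ ($l{\left(P \right)} = - (-1 + P) P = \left(1 - P\right) P = P \left(1 - P\right)$)
$\frac{2292}{l{\left(-28 \right)}} - \frac{2847}{1389} = \frac{2292}{\left(-28\right) \left(1 - -28\right)} - \frac{2847}{1389} = \frac{2292}{\left(-28\right) \left(1 + 28\right)} - \frac{949}{463} = \frac{2292}{\left(-28\right) 29} - \frac{949}{463} = \frac{2292}{-812} - \frac{949}{463} = 2292 \left(- \frac{1}{812}\right) - \frac{949}{463} = - \frac{573}{203} - \frac{949}{463} = - \frac{457946}{93989}$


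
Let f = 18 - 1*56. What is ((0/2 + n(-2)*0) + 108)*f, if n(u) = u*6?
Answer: -4104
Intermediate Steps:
n(u) = 6*u
f = -38 (f = 18 - 56 = -38)
((0/2 + n(-2)*0) + 108)*f = ((0/2 + (6*(-2))*0) + 108)*(-38) = ((0*(1/2) - 12*0) + 108)*(-38) = ((0 + 0) + 108)*(-38) = (0 + 108)*(-38) = 108*(-38) = -4104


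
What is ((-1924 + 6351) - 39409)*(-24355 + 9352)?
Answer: 524834946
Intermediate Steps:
((-1924 + 6351) - 39409)*(-24355 + 9352) = (4427 - 39409)*(-15003) = -34982*(-15003) = 524834946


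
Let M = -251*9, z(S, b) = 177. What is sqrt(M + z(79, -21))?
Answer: I*sqrt(2082) ≈ 45.629*I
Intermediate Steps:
M = -2259
sqrt(M + z(79, -21)) = sqrt(-2259 + 177) = sqrt(-2082) = I*sqrt(2082)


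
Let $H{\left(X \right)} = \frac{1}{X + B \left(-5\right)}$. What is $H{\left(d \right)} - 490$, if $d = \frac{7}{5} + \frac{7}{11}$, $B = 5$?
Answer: $- \frac{618925}{1263} \approx -490.04$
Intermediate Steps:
$d = \frac{112}{55}$ ($d = 7 \cdot \frac{1}{5} + 7 \cdot \frac{1}{11} = \frac{7}{5} + \frac{7}{11} = \frac{112}{55} \approx 2.0364$)
$H{\left(X \right)} = \frac{1}{-25 + X}$ ($H{\left(X \right)} = \frac{1}{X + 5 \left(-5\right)} = \frac{1}{X - 25} = \frac{1}{-25 + X}$)
$H{\left(d \right)} - 490 = \frac{1}{-25 + \frac{112}{55}} - 490 = \frac{1}{- \frac{1263}{55}} - 490 = - \frac{55}{1263} - 490 = - \frac{618925}{1263}$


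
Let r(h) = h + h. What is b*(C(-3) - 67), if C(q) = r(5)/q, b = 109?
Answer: -22999/3 ≈ -7666.3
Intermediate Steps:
r(h) = 2*h
C(q) = 10/q (C(q) = (2*5)/q = 10/q)
b*(C(-3) - 67) = 109*(10/(-3) - 67) = 109*(10*(-⅓) - 67) = 109*(-10/3 - 67) = 109*(-211/3) = -22999/3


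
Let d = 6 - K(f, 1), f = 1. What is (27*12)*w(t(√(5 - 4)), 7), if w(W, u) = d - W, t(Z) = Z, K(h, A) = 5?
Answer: 0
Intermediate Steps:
d = 1 (d = 6 - 1*5 = 6 - 5 = 1)
w(W, u) = 1 - W
(27*12)*w(t(√(5 - 4)), 7) = (27*12)*(1 - √(5 - 4)) = 324*(1 - √1) = 324*(1 - 1*1) = 324*(1 - 1) = 324*0 = 0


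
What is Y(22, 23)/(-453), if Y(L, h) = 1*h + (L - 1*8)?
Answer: -37/453 ≈ -0.081678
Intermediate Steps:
Y(L, h) = -8 + L + h (Y(L, h) = h + (L - 8) = h + (-8 + L) = -8 + L + h)
Y(22, 23)/(-453) = (-8 + 22 + 23)/(-453) = 37*(-1/453) = -37/453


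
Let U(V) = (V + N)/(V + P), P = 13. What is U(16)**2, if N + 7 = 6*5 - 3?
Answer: 1296/841 ≈ 1.5410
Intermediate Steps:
N = 20 (N = -7 + (6*5 - 3) = -7 + (30 - 3) = -7 + 27 = 20)
U(V) = (20 + V)/(13 + V) (U(V) = (V + 20)/(V + 13) = (20 + V)/(13 + V))
U(16)**2 = ((20 + 16)/(13 + 16))**2 = (36/29)**2 = 1296/841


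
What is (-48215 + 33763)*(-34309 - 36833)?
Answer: 1028144184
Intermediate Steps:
(-48215 + 33763)*(-34309 - 36833) = -14452*(-71142) = 1028144184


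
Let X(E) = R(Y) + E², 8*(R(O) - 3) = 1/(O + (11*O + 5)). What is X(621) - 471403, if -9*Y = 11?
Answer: -19896091/232 ≈ -85759.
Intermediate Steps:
Y = -11/9 (Y = -⅑*11 = -11/9 ≈ -1.2222)
R(O) = 3 + 1/(8*(5 + 12*O)) (R(O) = 3 + 1/(8*(O + (11*O + 5))) = 3 + 1/(8*(O + (5 + 11*O))) = 3 + 1/(8*(5 + 12*O)))
X(E) = 693/232 + E² (X(E) = (121 + 288*(-11/9))/(8*(5 + 12*(-11/9))) + E² = (121 - 352)/(8*(5 - 44/3)) + E² = (⅛)*(-231)/(-29/3) + E² = (⅛)*(-3/29)*(-231) + E² = 693/232 + E²)
X(621) - 471403 = (693/232 + 621²) - 471403 = (693/232 + 385641) - 471403 = 89469405/232 - 471403 = -19896091/232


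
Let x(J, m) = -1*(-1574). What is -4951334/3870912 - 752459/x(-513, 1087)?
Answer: -730123993081/1523203872 ≈ -479.33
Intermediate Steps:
x(J, m) = 1574
-4951334/3870912 - 752459/x(-513, 1087) = -4951334/3870912 - 752459/1574 = -4951334*1/3870912 - 752459*1/1574 = -2475667/1935456 - 752459/1574 = -730123993081/1523203872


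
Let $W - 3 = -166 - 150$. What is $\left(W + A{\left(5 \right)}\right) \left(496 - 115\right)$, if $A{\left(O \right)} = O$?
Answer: $-117348$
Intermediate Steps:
$W = -313$ ($W = 3 - 316 = -313$)
$\left(W + A{\left(5 \right)}\right) \left(496 - 115\right) = \left(-313 + 5\right) \left(496 - 115\right) = \left(-308\right) 381 = -117348$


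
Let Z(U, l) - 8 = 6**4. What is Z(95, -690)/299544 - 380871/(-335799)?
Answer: 176736890/155226197 ≈ 1.1386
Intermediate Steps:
Z(U, l) = 1304 (Z(U, l) = 8 + 6**4 = 8 + 1296 = 1304)
Z(95, -690)/299544 - 380871/(-335799) = 1304/299544 - 380871/(-335799) = 1304*(1/299544) - 380871*(-1/335799) = 163/37443 + 42319/37311 = 176736890/155226197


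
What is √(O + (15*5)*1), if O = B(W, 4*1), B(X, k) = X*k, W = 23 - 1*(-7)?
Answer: √195 ≈ 13.964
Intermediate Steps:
W = 30 (W = 23 + 7 = 30)
O = 120 (O = 30*(4*1) = 30*4 = 120)
√(O + (15*5)*1) = √(120 + (15*5)*1) = √(120 + 75*1) = √(120 + 75) = √195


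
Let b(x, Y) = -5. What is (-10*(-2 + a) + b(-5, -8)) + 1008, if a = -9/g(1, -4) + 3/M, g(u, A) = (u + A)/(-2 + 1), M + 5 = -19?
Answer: 4217/4 ≈ 1054.3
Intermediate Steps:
M = -24 (M = -5 - 19 = -24)
g(u, A) = -A - u (g(u, A) = (A + u)/(-1) = (A + u)*(-1) = -A - u)
a = -25/8 (a = -9/(-1*(-4) - 1*1) + 3/(-24) = -9/(4 - 1) + 3*(-1/24) = -9/3 - ⅛ = -9*⅓ - ⅛ = -3 - ⅛ = -25/8 ≈ -3.1250)
(-10*(-2 + a) + b(-5, -8)) + 1008 = (-10*(-2 - 25/8) - 5) + 1008 = (-10*(-41/8) - 5) + 1008 = (205/4 - 5) + 1008 = 185/4 + 1008 = 4217/4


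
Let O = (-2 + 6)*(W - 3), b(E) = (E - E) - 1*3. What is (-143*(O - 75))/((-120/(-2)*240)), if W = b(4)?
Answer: 1573/1600 ≈ 0.98312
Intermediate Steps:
b(E) = -3 (b(E) = 0 - 3 = -3)
W = -3
O = -24 (O = (-2 + 6)*(-3 - 3) = 4*(-6) = -24)
(-143*(O - 75))/((-120/(-2)*240)) = (-143*(-24 - 75))/((-120/(-2)*240)) = (-143*(-99))/((-120*(-1/2)*240)) = 14157/((60*240)) = 14157/14400 = 14157*(1/14400) = 1573/1600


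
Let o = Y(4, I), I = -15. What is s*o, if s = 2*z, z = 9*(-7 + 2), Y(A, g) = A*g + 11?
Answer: 4410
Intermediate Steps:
Y(A, g) = 11 + A*g
o = -49 (o = 11 + 4*(-15) = 11 - 60 = -49)
z = -45 (z = 9*(-5) = -45)
s = -90 (s = 2*(-45) = -90)
s*o = -90*(-49) = 4410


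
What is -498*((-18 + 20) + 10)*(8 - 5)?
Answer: -17928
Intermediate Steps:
-498*((-18 + 20) + 10)*(8 - 5) = -498*(2 + 10)*3 = -5976*3 = -498*36 = -17928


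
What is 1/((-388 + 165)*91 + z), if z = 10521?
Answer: -1/9772 ≈ -0.00010233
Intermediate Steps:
1/((-388 + 165)*91 + z) = 1/((-388 + 165)*91 + 10521) = 1/(-223*91 + 10521) = 1/(-20293 + 10521) = 1/(-9772) = -1/9772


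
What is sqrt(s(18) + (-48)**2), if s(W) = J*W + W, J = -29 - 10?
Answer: 18*sqrt(5) ≈ 40.249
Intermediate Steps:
J = -39
s(W) = -38*W (s(W) = -39*W + W = -38*W)
sqrt(s(18) + (-48)**2) = sqrt(-38*18 + (-48)**2) = sqrt(-684 + 2304) = sqrt(1620) = 18*sqrt(5)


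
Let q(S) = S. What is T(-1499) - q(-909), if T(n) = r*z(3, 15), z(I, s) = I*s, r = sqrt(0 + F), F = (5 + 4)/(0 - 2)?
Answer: 909 + 135*I*sqrt(2)/2 ≈ 909.0 + 95.459*I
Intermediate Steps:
F = -9/2 (F = 9/(-2) = 9*(-1/2) = -9/2 ≈ -4.5000)
r = 3*I*sqrt(2)/2 (r = sqrt(0 - 9/2) = sqrt(-9/2) = 3*I*sqrt(2)/2 ≈ 2.1213*I)
T(n) = 135*I*sqrt(2)/2 (T(n) = (3*I*sqrt(2)/2)*(3*15) = (3*I*sqrt(2)/2)*45 = 135*I*sqrt(2)/2)
T(-1499) - q(-909) = 135*I*sqrt(2)/2 - 1*(-909) = 135*I*sqrt(2)/2 + 909 = 909 + 135*I*sqrt(2)/2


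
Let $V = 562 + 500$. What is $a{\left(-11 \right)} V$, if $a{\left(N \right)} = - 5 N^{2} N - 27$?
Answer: $7038936$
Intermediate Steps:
$V = 1062$
$a{\left(N \right)} = -27 - 5 N^{3}$ ($a{\left(N \right)} = - 5 N^{3} - 27 = -27 - 5 N^{3}$)
$a{\left(-11 \right)} V = \left(-27 - 5 \left(-11\right)^{3}\right) 1062 = \left(-27 - -6655\right) 1062 = \left(-27 + 6655\right) 1062 = 6628 \cdot 1062 = 7038936$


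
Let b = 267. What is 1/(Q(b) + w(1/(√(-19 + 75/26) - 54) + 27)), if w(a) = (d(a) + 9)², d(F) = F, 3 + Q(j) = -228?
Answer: (108*√10894 + 75397*I)/(114948*√10894 + 80196743*I) ≈ 0.00094014 + 8.7083e-8*I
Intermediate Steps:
Q(j) = -231 (Q(j) = -3 - 228 = -231)
w(a) = (9 + a)² (w(a) = (a + 9)² = (9 + a)²)
1/(Q(b) + w(1/(√(-19 + 75/26) - 54) + 27)) = 1/(-231 + (9 + (1/(√(-19 + 75/26) - 54) + 27))²) = 1/(-231 + (9 + (1/(√(-419/26) - 54) + 27))²) = 1/(-231 + (9 + (1/(I*√10894/26 - 54) + 27))²) = 1/(-231 + (9 + (1/(-54 + I*√10894/26) + 27))²) = 1/(-231 + (9 + (27 + 1/(-54 + I*√10894/26)))²) = 1/(-231 + (36 + 1/(-54 + I*√10894/26))²)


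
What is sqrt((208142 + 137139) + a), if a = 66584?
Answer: sqrt(411865) ≈ 641.77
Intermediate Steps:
sqrt((208142 + 137139) + a) = sqrt((208142 + 137139) + 66584) = sqrt(345281 + 66584) = sqrt(411865)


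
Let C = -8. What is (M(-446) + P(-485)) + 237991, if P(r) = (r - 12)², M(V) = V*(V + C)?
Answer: 687484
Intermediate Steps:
M(V) = V*(-8 + V) (M(V) = V*(V - 8) = V*(-8 + V))
P(r) = (-12 + r)²
(M(-446) + P(-485)) + 237991 = (-446*(-8 - 446) + (-12 - 485)²) + 237991 = (-446*(-454) + (-497)²) + 237991 = (202484 + 247009) + 237991 = 449493 + 237991 = 687484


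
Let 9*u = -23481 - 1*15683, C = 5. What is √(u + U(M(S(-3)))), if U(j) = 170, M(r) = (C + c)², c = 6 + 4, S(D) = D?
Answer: I*√37634/3 ≈ 64.665*I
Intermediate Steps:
c = 10
u = -39164/9 (u = (-23481 - 1*15683)/9 = (-23481 - 15683)/9 = (⅑)*(-39164) = -39164/9 ≈ -4351.6)
M(r) = 225 (M(r) = (5 + 10)² = 15² = 225)
√(u + U(M(S(-3)))) = √(-39164/9 + 170) = √(-37634/9) = I*√37634/3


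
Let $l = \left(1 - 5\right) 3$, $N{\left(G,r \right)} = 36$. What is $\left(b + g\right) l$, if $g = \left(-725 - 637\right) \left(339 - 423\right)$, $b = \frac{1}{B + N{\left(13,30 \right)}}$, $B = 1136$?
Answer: $- \frac{402258531}{293} \approx -1.3729 \cdot 10^{6}$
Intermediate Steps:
$b = \frac{1}{1172}$ ($b = \frac{1}{1136 + 36} = \frac{1}{1172} \approx 0.00085324$)
$g = 114408$ ($g = \left(-1362\right) \left(-84\right) = 114408$)
$l = -12$ ($l = \left(-4\right) 3 = -12$)
$\left(b + g\right) l = \left(\frac{1}{1172} + 114408\right) \left(-12\right) = \frac{134086177}{1172} \left(-12\right) = - \frac{402258531}{293}$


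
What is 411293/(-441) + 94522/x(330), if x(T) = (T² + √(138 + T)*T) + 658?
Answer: -1227800763179834/1317706915581 - 46788390*√13/2987997541 ≈ -931.83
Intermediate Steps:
x(T) = 658 + T² + T*√(138 + T) (x(T) = (T² + T*√(138 + T)) + 658 = 658 + T² + T*√(138 + T))
411293/(-441) + 94522/x(330) = 411293/(-441) + 94522/(658 + 330² + 330*√(138 + 330)) = 411293*(-1/441) + 94522/(658 + 108900 + 330*√468) = -411293/441 + 94522/(658 + 108900 + 330*(6*√13)) = -411293/441 + 94522/(658 + 108900 + 1980*√13) = -411293/441 + 94522/(109558 + 1980*√13)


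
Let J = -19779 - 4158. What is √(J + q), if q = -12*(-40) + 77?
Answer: 2*I*√5845 ≈ 152.91*I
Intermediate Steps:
q = 557 (q = 480 + 77 = 557)
J = -23937
√(J + q) = √(-23937 + 557) = √(-23380) = 2*I*√5845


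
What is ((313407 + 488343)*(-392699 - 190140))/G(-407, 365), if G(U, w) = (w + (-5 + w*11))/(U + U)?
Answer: 3043000087644/35 ≈ 8.6943e+10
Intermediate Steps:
G(U, w) = (-5 + 12*w)/(2*U) (G(U, w) = (w + (-5 + 11*w))/((2*U)) = (-5 + 12*w)*(1/(2*U)) = (-5 + 12*w)/(2*U))
((313407 + 488343)*(-392699 - 190140))/G(-407, 365) = ((313407 + 488343)*(-392699 - 190140))/(((1/2)*(-5 + 12*365)/(-407))) = (801750*(-582839))/(((1/2)*(-1/407)*(-5 + 4380))) = -467291168250/((1/2)*(-1/407)*4375) = -467291168250/(-4375/814) = -467291168250*(-814/4375) = 3043000087644/35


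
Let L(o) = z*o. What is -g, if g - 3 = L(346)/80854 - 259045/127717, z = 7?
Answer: -5171898549/5163215159 ≈ -1.0017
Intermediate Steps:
L(o) = 7*o
g = 5171898549/5163215159 (g = 3 + ((7*346)/80854 - 259045/127717) = 3 + (2422*(1/80854) - 259045*1/127717) = 3 + (1211/40427 - 259045/127717) = 3 - 10317746928/5163215159 = 5171898549/5163215159 ≈ 1.0017)
-g = -1*5171898549/5163215159 = -5171898549/5163215159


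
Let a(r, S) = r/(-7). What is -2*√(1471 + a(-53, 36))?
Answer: -30*√322/7 ≈ -76.904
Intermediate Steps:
a(r, S) = -r/7 (a(r, S) = r*(-⅐) = -r/7)
-2*√(1471 + a(-53, 36)) = -2*√(1471 - ⅐*(-53)) = -2*√(1471 + 53/7) = -30*√322/7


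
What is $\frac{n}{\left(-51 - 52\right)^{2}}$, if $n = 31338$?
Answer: $\frac{31338}{10609} \approx 2.9539$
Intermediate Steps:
$\frac{n}{\left(-51 - 52\right)^{2}} = \frac{31338}{\left(-51 - 52\right)^{2}} = \frac{31338}{\left(-103\right)^{2}} = \frac{31338}{10609}$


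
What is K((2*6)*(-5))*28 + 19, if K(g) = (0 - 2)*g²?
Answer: -201581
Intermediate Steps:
K(g) = -2*g²
K((2*6)*(-5))*28 + 19 = -2*((2*6)*(-5))²*28 + 19 = -2*(12*(-5))²*28 + 19 = -2*(-60)²*28 + 19 = -2*3600*28 + 19 = -7200*28 + 19 = -201600 + 19 = -201581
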